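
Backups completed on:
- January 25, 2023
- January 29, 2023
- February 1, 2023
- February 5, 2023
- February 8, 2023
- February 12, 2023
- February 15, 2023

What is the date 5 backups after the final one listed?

Every event lands on a Wednesday or Sunday (gaps cycle 4, 3, 4, 3, 4, 3).
So the schedule is: every Wednesday and Sunday.
Next Sunday: February 19, 2023.
Next Wednesday: February 22, 2023.
Next Sunday: February 26, 2023.
Next Wednesday: March 1, 2023.
Next Sunday: March 5, 2023.

March 5, 2023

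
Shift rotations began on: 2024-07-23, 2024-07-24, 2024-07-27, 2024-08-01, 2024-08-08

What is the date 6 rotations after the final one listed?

Intervals are 1, 3, 5, 7 days — an arithmetic progression with common difference 2.
Next gap: 9 days. 2024-08-08 + 9 days = 2024-08-17.
Next gap: 11 days. 2024-08-17 + 11 days = 2024-08-28.
Next gap: 13 days. 2024-08-28 + 13 days = 2024-09-10.
Next gap: 15 days. 2024-09-10 + 15 days = 2024-09-25.
Next gap: 17 days. 2024-09-25 + 17 days = 2024-10-12.
Next gap: 19 days. 2024-10-12 + 19 days = 2024-10-31.

2024-10-31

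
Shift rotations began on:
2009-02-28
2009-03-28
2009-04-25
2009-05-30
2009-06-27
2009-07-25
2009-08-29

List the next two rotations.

All Saturdays; the gaps (28, 28, 35, 28, 28, 35) vary with month length.
This is the last Saturday of each month.
Last Saturday of September 2009: 2009-09-26.
October 2009 ends with Saturday 2009-10-31.

2009-09-26, 2009-10-31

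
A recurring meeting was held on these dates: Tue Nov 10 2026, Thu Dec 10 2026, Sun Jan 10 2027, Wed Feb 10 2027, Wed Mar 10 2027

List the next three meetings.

Sat Apr 10 2027, Mon May 10 2027, Thu Jun 10 2027

Gaps: 30, 31, 31, 28 days — not constant. Every event is on the 10th of the month.
Pattern: the 10th of each month.
April 2027: Sat Apr 10 2027.
May 2027: Mon May 10 2027.
Next: June 2027 → Thu Jun 10 2027.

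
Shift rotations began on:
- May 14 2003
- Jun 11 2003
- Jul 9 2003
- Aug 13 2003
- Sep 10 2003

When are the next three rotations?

Oct 8 2003, Nov 12 2003, Dec 10 2003

All dates are Wednesdays, 28, 28, 35, 28 days apart.
Specifically, the 2nd Wednesday of each month.
2nd Wednesday of October 2003: Oct 8 2003.
November 2003 — 2nd Wednesday is Nov 12 2003.
December 2003 — 2nd Wednesday is Dec 10 2003.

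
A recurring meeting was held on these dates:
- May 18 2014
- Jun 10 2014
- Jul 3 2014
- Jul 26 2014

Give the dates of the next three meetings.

Aug 18 2014, Sep 10 2014, Oct 3 2014

Gaps between consecutive events: 23, 23, 23 days — a constant 23-day interval.
Jul 26 2014 + 23 days = Aug 18 2014.
Aug 18 2014 + 23 days = Sep 10 2014.
Sep 10 2014 + 23 days = Oct 3 2014.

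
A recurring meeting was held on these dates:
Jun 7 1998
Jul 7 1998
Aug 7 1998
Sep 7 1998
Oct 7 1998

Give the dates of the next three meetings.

Nov 7 1998, Dec 7 1998, Jan 7 1999

Gaps: 30, 31, 31, 30 days — not constant. Every event is on the 7th of the month.
Pattern: the 7th of each month.
November 1998: Nov 7 1998.
December 1998: Dec 7 1998.
Next: January 1999 → Jan 7 1999.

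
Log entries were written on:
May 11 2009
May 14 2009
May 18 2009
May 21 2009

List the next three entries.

Gaps: 3, 4, 3 days — not constant, but cyclic with period 2.
The events fall on every Monday and Thursday.
The following Monday is May 25 2009.
The following Thursday is May 28 2009.
The following Monday is Jun 1 2009.

May 25 2009, May 28 2009, Jun 1 2009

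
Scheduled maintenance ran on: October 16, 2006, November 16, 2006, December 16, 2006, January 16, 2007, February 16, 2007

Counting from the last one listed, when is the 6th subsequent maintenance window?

Each date is the 16th; the gaps (31, 30, 31, 31) track the month lengths.
The rule is the 16th of each month.
March 2007: March 16, 2007.
April 2007: April 16, 2007.
Next: May 2007 → May 16, 2007.
June 2007: June 16, 2007.
July 2007: July 16, 2007.
Next: August 2007 → August 16, 2007.

August 16, 2007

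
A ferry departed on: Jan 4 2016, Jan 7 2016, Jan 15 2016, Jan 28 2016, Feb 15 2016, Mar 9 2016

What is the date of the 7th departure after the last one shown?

The spacing grows by 5 each time: 3, 8, 13, 18, 23 days.
Next gap: 28 days. Mar 9 2016 + 28 days = Apr 6 2016.
Next gap: 33 days. Apr 6 2016 + 33 days = May 9 2016.
Next gap: 38 days. May 9 2016 + 38 days = Jun 16 2016.
Next gap: 43 days. Jun 16 2016 + 43 days = Jul 29 2016.
Next gap: 48 days. Jul 29 2016 + 48 days = Sep 15 2016.
Next gap: 53 days. Sep 15 2016 + 53 days = Nov 7 2016.
Next gap: 58 days. Nov 7 2016 + 58 days = Jan 4 2017.

Jan 4 2017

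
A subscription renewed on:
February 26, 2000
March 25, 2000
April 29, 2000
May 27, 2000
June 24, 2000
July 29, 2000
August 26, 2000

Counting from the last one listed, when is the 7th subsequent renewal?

March 31, 2001

These are Saturdays with 28, 35, 28, 28, 35, 28-day gaps.
Each is the final Saturday of its month — April 29, 2000 is past the 28th, so '4th Saturday' doesn't fit.
September 2000 ends with Saturday September 30, 2000.
Last Saturday of October 2000: October 28, 2000.
November 2000 ends with Saturday November 25, 2000.
December 2000 ends with Saturday December 30, 2000.
Last Saturday of January 2001: January 27, 2001.
February 2001 ends with Saturday February 24, 2001.
Last Saturday of March 2001: March 31, 2001.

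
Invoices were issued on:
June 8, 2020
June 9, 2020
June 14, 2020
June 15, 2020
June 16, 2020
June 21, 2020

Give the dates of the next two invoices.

Gaps: 1, 5, 1, 1, 5 days — not constant, but cyclic with period 3.
The events fall on every Monday, Tuesday and Sunday.
Next Monday: June 22, 2020.
The following Tuesday is June 23, 2020.

June 22, 2020; June 23, 2020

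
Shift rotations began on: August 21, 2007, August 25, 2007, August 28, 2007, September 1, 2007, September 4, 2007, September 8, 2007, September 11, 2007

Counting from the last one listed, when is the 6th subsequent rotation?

October 2, 2007

The gap pattern 4, 3, 4, 3, 4, 3 repeats every 2 events.
These are the Tuesdays and Saturdays of each week.
Next Saturday: September 15, 2007.
Next Tuesday: September 18, 2007.
Next Saturday: September 22, 2007.
Next Tuesday: September 25, 2007.
Next Saturday: September 29, 2007.
The following Tuesday is October 2, 2007.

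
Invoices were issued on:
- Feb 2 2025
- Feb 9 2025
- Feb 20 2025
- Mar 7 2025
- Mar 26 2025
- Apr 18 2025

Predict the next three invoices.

The spacing grows by 4 each time: 7, 11, 15, 19, 23 days.
Next gap: 27 days. Apr 18 2025 + 27 days = May 15 2025.
Next gap: 31 days. May 15 2025 + 31 days = Jun 15 2025.
Next gap: 35 days. Jun 15 2025 + 35 days = Jul 20 2025.

May 15 2025, Jun 15 2025, Jul 20 2025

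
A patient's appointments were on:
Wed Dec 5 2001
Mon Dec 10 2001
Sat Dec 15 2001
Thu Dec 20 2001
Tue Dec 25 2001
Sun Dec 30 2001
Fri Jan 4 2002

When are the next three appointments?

The spacing is 5, 5, 5, 5, 5, 5 days — always 5 days.
Fri Jan 4 2002 + 5 days = Wed Jan 9 2002.
Wed Jan 9 2002 + 5 days = Mon Jan 14 2002.
Mon Jan 14 2002 + 5 days = Sat Jan 19 2002.

Wed Jan 9 2002, Mon Jan 14 2002, Sat Jan 19 2002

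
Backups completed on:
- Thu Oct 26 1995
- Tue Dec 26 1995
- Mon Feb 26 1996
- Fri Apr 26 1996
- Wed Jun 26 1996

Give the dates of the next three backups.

Mon Aug 26 1996, Sat Oct 26 1996, Thu Dec 26 1996

The day-of-month is always 26 (61, 62, 60, 61 days between events).
So this recurs on the 26th of every 2 months.
August 1996: Mon Aug 26 1996.
October 1996: Sat Oct 26 1996.
Next: December 1996 → Thu Dec 26 1996.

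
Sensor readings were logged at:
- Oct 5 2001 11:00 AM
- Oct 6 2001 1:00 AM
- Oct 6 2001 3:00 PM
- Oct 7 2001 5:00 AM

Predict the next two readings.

The interval is a steady 14 hours (14, 14, 14).
Oct 7 2001 5:00 AM + 14 h = Oct 7 2001 7:00 PM.
Oct 7 2001 7:00 PM + 14 h = Oct 8 2001 9:00 AM.

Oct 7 2001 7:00 PM, Oct 8 2001 9:00 AM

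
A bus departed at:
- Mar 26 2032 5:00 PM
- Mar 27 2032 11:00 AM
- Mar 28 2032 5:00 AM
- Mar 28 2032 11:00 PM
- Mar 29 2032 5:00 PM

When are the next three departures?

Spacing: 18, 18, 18, 18 h — constant 18 h.
Mar 29 2032 5:00 PM + 18 h = Mar 30 2032 11:00 AM.
Mar 30 2032 11:00 AM + 18 h = Mar 31 2032 5:00 AM.
Mar 31 2032 5:00 AM + 18 h = Mar 31 2032 11:00 PM.

Mar 30 2032 11:00 AM, Mar 31 2032 5:00 AM, Mar 31 2032 11:00 PM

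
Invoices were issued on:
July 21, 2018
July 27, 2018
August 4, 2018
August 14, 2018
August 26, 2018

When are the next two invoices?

September 9, 2018; September 25, 2018

Intervals are 6, 8, 10, 12 days — an arithmetic progression with common difference 2.
Next gap: 14 days. August 26, 2018 + 14 days = September 9, 2018.
Next gap: 16 days. September 9, 2018 + 16 days = September 25, 2018.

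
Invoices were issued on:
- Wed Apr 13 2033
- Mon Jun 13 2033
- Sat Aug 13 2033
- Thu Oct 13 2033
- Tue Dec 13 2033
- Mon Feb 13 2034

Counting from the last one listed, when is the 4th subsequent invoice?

Fri Oct 13 2034

Gaps: 61, 61, 61, 61, 62 days — not constant. Every event is on the 13th of the month.
Pattern: the 13th of every 2 months.
April 2034: Thu Apr 13 2034.
Next: June 2034 → Tue Jun 13 2034.
August 2034: Sun Aug 13 2034.
Next: October 2034 → Fri Oct 13 2034.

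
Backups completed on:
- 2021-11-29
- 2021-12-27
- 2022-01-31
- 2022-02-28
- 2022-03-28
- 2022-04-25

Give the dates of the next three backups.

2022-05-30, 2022-06-27, 2022-07-25

All Mondays; the gaps (28, 35, 28, 28, 28) vary with month length.
This is the last Monday of each month.
Last Monday of May 2022: 2022-05-30.
June 2022 ends with Monday 2022-06-27.
Last Monday of July 2022: 2022-07-25.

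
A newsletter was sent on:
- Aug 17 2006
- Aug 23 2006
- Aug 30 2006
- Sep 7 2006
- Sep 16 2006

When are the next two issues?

Intervals are 6, 7, 8, 9 days — an arithmetic progression with common difference 1.
Next gap: 10 days. Sep 16 2006 + 10 days = Sep 26 2006.
Next gap: 11 days. Sep 26 2006 + 11 days = Oct 7 2006.

Sep 26 2006, Oct 7 2006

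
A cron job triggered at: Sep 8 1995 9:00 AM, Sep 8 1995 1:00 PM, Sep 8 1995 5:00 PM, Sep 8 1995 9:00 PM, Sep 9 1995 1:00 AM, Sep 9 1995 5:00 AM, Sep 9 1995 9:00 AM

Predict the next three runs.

Gaps: 4, 4, 4, 4, 4, 4 hours — each event is 4 hours after the previous one.
Sep 9 1995 9:00 AM + 4 h = Sep 9 1995 1:00 PM.
Sep 9 1995 1:00 PM + 4 h = Sep 9 1995 5:00 PM.
Sep 9 1995 5:00 PM + 4 h = Sep 9 1995 9:00 PM.

Sep 9 1995 1:00 PM, Sep 9 1995 5:00 PM, Sep 9 1995 9:00 PM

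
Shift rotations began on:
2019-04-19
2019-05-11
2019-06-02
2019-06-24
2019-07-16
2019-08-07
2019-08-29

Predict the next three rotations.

Gaps between consecutive events: 22, 22, 22, 22, 22, 22 days — a constant 22-day interval.
2019-08-29 + 22 days = 2019-09-20.
2019-09-20 + 22 days = 2019-10-12.
2019-10-12 + 22 days = 2019-11-03.

2019-09-20, 2019-10-12, 2019-11-03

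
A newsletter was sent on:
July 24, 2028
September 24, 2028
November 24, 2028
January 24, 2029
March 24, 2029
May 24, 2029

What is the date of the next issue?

Gaps: 62, 61, 61, 59, 61 days — not constant. Every event is on the 24th of the month.
Pattern: the 24th of every 2 months.
July 2029: July 24, 2029.

July 24, 2029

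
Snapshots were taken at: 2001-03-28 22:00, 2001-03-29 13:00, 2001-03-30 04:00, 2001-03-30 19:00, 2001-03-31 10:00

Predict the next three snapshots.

2001-04-01 01:00, 2001-04-01 16:00, 2001-04-02 07:00

The interval is a steady 15 hours (15, 15, 15, 15).
2001-03-31 10:00 + 15 h = 2001-04-01 01:00.
2001-04-01 01:00 + 15 h = 2001-04-01 16:00.
2001-04-01 16:00 + 15 h = 2001-04-02 07:00.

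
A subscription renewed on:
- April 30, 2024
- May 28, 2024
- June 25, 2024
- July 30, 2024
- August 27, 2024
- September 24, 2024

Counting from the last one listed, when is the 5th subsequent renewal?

These are Tuesdays with 28, 28, 35, 28, 28-day gaps.
Each is the final Tuesday of its month — April 30, 2024 is past the 28th, so '4th Tuesday' doesn't fit.
Last Tuesday of October 2024: October 29, 2024.
Last Tuesday of November 2024: November 26, 2024.
December 2024 ends with Tuesday December 31, 2024.
Last Tuesday of January 2025: January 28, 2025.
Last Tuesday of February 2025: February 25, 2025.

February 25, 2025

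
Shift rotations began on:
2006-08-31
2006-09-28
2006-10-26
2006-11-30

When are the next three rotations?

2006-12-28, 2007-01-25, 2007-02-22

These are Thursdays with 28, 28, 35-day gaps.
Each is the final Thursday of its month — 2006-08-31 is past the 28th, so '4th Thursday' doesn't fit.
Last Thursday of December 2006: 2006-12-28.
January 2007 ends with Thursday 2007-01-25.
Last Thursday of February 2007: 2007-02-22.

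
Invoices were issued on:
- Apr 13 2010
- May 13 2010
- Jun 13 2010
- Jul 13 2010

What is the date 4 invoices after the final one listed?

Nov 13 2010

Gaps: 30, 31, 30 days — not constant. Every event is on the 13th of the month.
Pattern: the 13th of each month.
Next: August 2010 → Aug 13 2010.
September 2010: Sep 13 2010.
October 2010: Oct 13 2010.
November 2010: Nov 13 2010.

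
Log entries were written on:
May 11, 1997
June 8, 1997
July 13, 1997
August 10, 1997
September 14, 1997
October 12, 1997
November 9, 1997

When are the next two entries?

December 14, 1997; January 11, 1998

All dates are Sundays, 28, 35, 28, 35, 28, 28 days apart.
Specifically, the 2nd Sunday of each month.
2nd Sunday of December 1997: December 14, 1997.
2nd Sunday of January 1998: January 11, 1998.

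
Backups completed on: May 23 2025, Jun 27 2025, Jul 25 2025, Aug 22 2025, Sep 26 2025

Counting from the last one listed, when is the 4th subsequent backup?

These are Fridays at 28- or 35-day spacing (35, 28, 28, 35).
The pattern: 4th Friday of the month.
4th Friday of October 2025: Oct 24 2025.
4th Friday of November 2025: Nov 28 2025.
December 2025 — 4th Friday is Dec 26 2025.
4th Friday of January 2026: Jan 23 2026.

Jan 23 2026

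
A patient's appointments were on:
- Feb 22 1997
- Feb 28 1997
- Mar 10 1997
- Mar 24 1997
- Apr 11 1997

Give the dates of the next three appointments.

May 3 1997, May 29 1997, Jun 28 1997

The spacing grows by 4 each time: 6, 10, 14, 18 days.
Next gap: 22 days. Apr 11 1997 + 22 days = May 3 1997.
Next gap: 26 days. May 3 1997 + 26 days = May 29 1997.
Next gap: 30 days. May 29 1997 + 30 days = Jun 28 1997.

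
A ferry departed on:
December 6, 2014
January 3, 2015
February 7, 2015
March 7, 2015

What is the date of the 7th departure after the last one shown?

October 3, 2015

Gaps: 28, 35, 28 days — a mix of 28 and 35. Every date is a Saturday.
Each is the 1st Saturday of its month.
April 2015 — 1st Saturday is April 4, 2015.
1st Saturday of May 2015: May 2, 2015.
June 2015 — 1st Saturday is June 6, 2015.
1st Saturday of July 2015: July 4, 2015.
1st Saturday of August 2015: August 1, 2015.
September 2015 — 1st Saturday is September 5, 2015.
1st Saturday of October 2015: October 3, 2015.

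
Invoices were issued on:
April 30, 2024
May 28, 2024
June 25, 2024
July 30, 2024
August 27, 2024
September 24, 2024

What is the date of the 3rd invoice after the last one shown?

December 31, 2024

Every date is a Tuesday; gaps 28, 28, 35, 28, 28 days.
Each is the last Tuesday of its month (at least one falls on the 29th or later, ruling out '4th Tuesday').
October 2024 ends with Tuesday October 29, 2024.
November 2024 ends with Tuesday November 26, 2024.
December 2024 ends with Tuesday December 31, 2024.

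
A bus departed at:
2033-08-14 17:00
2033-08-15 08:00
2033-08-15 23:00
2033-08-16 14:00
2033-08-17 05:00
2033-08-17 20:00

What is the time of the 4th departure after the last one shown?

Spacing: 15, 15, 15, 15, 15 h — constant 15 h.
2033-08-17 20:00 + 15 h = 2033-08-18 11:00.
2033-08-18 11:00 + 15 h = 2033-08-19 02:00.
2033-08-19 02:00 + 15 h = 2033-08-19 17:00.
2033-08-19 17:00 + 15 h = 2033-08-20 08:00.

2033-08-20 08:00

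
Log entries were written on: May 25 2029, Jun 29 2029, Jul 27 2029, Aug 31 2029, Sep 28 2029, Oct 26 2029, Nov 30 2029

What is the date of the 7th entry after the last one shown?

Every date is a Friday; gaps 35, 28, 35, 28, 28, 35 days.
Each is the last Friday of its month (at least one falls on the 29th or later, ruling out '4th Friday').
Last Friday of December 2029: Dec 28 2029.
January 2030 ends with Friday Jan 25 2030.
Last Friday of February 2030: Feb 22 2030.
Last Friday of March 2030: Mar 29 2030.
Last Friday of April 2030: Apr 26 2030.
May 2030 ends with Friday May 31 2030.
June 2030 ends with Friday Jun 28 2030.

Jun 28 2030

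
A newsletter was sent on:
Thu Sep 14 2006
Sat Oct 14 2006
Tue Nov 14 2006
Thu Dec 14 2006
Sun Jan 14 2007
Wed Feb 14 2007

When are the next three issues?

Gaps: 30, 31, 30, 31, 31 days — not constant. Every event is on the 14th of the month.
Pattern: the 14th of each month.
Next: March 2007 → Wed Mar 14 2007.
Next: April 2007 → Sat Apr 14 2007.
May 2007: Mon May 14 2007.

Wed Mar 14 2007, Sat Apr 14 2007, Mon May 14 2007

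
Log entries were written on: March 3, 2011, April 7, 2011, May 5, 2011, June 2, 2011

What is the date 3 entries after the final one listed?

September 1, 2011

Gaps: 35, 28, 28 days — a mix of 28 and 35. Every date is a Thursday.
Each is the 1st Thursday of its month.
July 2011 — 1st Thursday is July 7, 2011.
August 2011 — 1st Thursday is August 4, 2011.
September 2011 — 1st Thursday is September 1, 2011.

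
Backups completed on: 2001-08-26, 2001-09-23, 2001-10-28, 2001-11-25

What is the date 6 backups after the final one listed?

All dates are Sundays, 28, 35, 28 days apart.
Specifically, the 4th Sunday of each month.
4th Sunday of December 2001: 2001-12-23.
4th Sunday of January 2002: 2002-01-27.
February 2002 — 4th Sunday is 2002-02-24.
March 2002 — 4th Sunday is 2002-03-24.
April 2002 — 4th Sunday is 2002-04-28.
4th Sunday of May 2002: 2002-05-26.

2002-05-26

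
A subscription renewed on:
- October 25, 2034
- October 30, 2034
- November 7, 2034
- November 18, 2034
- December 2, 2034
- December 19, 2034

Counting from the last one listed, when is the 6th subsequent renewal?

Gaps: 5, 8, 11, 14, 17 days — each gap is 3 larger than the previous one.
Next gap: 20 days. December 19, 2034 + 20 days = January 8, 2035.
Next gap: 23 days. January 8, 2035 + 23 days = January 31, 2035.
Next gap: 26 days. January 31, 2035 + 26 days = February 26, 2035.
Next gap: 29 days. February 26, 2035 + 29 days = March 27, 2035.
Next gap: 32 days. March 27, 2035 + 32 days = April 28, 2035.
Next gap: 35 days. April 28, 2035 + 35 days = June 2, 2035.

June 2, 2035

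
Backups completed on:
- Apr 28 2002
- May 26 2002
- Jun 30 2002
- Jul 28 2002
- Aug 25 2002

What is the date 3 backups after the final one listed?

Every date is a Sunday; gaps 28, 35, 28, 28 days.
Each is the last Sunday of its month (at least one falls on the 29th or later, ruling out '4th Sunday').
Last Sunday of September 2002: Sep 29 2002.
Last Sunday of October 2002: Oct 27 2002.
November 2002 ends with Sunday Nov 24 2002.

Nov 24 2002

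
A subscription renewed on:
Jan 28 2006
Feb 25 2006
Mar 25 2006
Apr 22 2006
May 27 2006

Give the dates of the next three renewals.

Gaps: 28, 28, 28, 35 days — a mix of 28 and 35. Every date is a Saturday.
Each is the 4th Saturday of its month.
4th Saturday of June 2006: Jun 24 2006.
July 2006 — 4th Saturday is Jul 22 2006.
4th Saturday of August 2006: Aug 26 2006.

Jun 24 2006, Jul 22 2006, Aug 26 2006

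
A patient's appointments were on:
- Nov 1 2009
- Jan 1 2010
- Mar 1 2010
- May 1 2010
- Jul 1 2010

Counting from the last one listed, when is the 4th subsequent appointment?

Mar 1 2011

Gaps: 61, 59, 61, 61 days — not constant. Every event is on the 1st of the month.
Pattern: the 1st of every 2 months.
September 2010: Sep 1 2010.
Next: November 2010 → Nov 1 2010.
January 2011: Jan 1 2011.
Next: March 2011 → Mar 1 2011.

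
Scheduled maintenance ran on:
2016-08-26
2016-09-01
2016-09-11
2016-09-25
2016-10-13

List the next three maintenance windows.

2016-11-04, 2016-11-30, 2016-12-30

Intervals are 6, 10, 14, 18 days — an arithmetic progression with common difference 4.
Next gap: 22 days. 2016-10-13 + 22 days = 2016-11-04.
Next gap: 26 days. 2016-11-04 + 26 days = 2016-11-30.
Next gap: 30 days. 2016-11-30 + 30 days = 2016-12-30.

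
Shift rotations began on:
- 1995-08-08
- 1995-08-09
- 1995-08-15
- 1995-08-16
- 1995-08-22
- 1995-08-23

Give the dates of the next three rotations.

1995-08-29, 1995-08-30, 1995-09-05

Every event lands on a Tuesday or Wednesday (gaps cycle 1, 6, 1, 6, 1).
So the schedule is: every Tuesday and Wednesday.
Next Tuesday: 1995-08-29.
Next Wednesday: 1995-08-30.
The following Tuesday is 1995-09-05.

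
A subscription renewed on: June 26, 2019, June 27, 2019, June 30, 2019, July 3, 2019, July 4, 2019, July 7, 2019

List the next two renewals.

July 10, 2019; July 11, 2019

Every event lands on a Wednesday or Thursday or Sunday (gaps cycle 1, 3, 3, 1, 3).
So the schedule is: every Wednesday, Thursday and Sunday.
The following Wednesday is July 10, 2019.
Next Thursday: July 11, 2019.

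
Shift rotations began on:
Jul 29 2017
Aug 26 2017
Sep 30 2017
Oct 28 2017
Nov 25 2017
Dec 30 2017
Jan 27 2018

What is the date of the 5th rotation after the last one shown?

Jun 30 2018

Every date is a Saturday; gaps 28, 35, 28, 28, 35, 28 days.
Each is the last Saturday of its month (at least one falls on the 29th or later, ruling out '4th Saturday').
Last Saturday of February 2018: Feb 24 2018.
Last Saturday of March 2018: Mar 31 2018.
Last Saturday of April 2018: Apr 28 2018.
May 2018 ends with Saturday May 26 2018.
Last Saturday of June 2018: Jun 30 2018.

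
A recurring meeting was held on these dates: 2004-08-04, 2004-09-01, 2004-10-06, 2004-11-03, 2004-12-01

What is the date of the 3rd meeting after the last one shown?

2005-03-02

Gaps: 28, 35, 28, 28 days — a mix of 28 and 35. Every date is a Wednesday.
Each is the 1st Wednesday of its month.
January 2005 — 1st Wednesday is 2005-01-05.
1st Wednesday of February 2005: 2005-02-02.
1st Wednesday of March 2005: 2005-03-02.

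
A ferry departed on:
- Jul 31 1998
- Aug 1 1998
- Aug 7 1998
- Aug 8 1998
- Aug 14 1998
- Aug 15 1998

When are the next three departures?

Every event lands on a Friday or Saturday (gaps cycle 1, 6, 1, 6, 1).
So the schedule is: every Friday and Saturday.
The following Friday is Aug 21 1998.
The following Saturday is Aug 22 1998.
The following Friday is Aug 28 1998.

Aug 21 1998, Aug 22 1998, Aug 28 1998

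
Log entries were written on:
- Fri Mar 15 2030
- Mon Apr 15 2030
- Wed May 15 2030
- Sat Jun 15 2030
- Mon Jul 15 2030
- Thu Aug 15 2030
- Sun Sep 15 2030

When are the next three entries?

Tue Oct 15 2030, Fri Nov 15 2030, Sun Dec 15 2030

Each date is the 15th; the gaps (31, 30, 31, 30, 31, 31) track the month lengths.
The rule is the 15th of each month.
Next: October 2030 → Tue Oct 15 2030.
Next: November 2030 → Fri Nov 15 2030.
Next: December 2030 → Sun Dec 15 2030.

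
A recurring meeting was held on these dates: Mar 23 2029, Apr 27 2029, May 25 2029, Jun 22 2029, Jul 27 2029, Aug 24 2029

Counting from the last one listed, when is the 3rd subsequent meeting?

These are Fridays at 28- or 35-day spacing (35, 28, 28, 35, 28).
The pattern: 4th Friday of the month.
4th Friday of September 2029: Sep 28 2029.
October 2029 — 4th Friday is Oct 26 2029.
November 2029 — 4th Friday is Nov 23 2029.

Nov 23 2029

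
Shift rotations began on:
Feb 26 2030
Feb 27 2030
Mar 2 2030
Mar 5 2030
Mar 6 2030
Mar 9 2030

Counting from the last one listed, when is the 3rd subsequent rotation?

Mar 16 2030

The gap pattern 1, 3, 3, 1, 3 repeats every 3 events.
These are the Tuesdays, Wednesdays and Saturdays of each week.
Next Tuesday: Mar 12 2030.
The following Wednesday is Mar 13 2030.
The following Saturday is Mar 16 2030.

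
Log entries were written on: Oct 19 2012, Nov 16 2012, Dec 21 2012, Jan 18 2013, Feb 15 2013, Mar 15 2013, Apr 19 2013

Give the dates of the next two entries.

May 17 2013, Jun 21 2013

These are Fridays at 28- or 35-day spacing (28, 35, 28, 28, 28, 35).
The pattern: 3rd Friday of the month.
May 2013 — 3rd Friday is May 17 2013.
3rd Friday of June 2013: Jun 21 2013.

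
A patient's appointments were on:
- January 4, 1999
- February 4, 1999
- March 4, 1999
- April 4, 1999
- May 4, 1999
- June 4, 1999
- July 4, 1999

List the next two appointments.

Gaps: 31, 28, 31, 30, 31, 30 days — not constant. Every event is on the 4th of the month.
Pattern: the 4th of each month.
Next: August 1999 → August 4, 1999.
Next: September 1999 → September 4, 1999.

August 4, 1999; September 4, 1999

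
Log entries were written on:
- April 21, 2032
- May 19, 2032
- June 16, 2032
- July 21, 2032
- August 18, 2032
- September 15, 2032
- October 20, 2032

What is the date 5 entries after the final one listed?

All dates are Wednesdays, 28, 28, 35, 28, 28, 35 days apart.
Specifically, the 3rd Wednesday of each month.
November 2032 — 3rd Wednesday is November 17, 2032.
December 2032 — 3rd Wednesday is December 15, 2032.
3rd Wednesday of January 2033: January 19, 2033.
February 2033 — 3rd Wednesday is February 16, 2033.
3rd Wednesday of March 2033: March 16, 2033.

March 16, 2033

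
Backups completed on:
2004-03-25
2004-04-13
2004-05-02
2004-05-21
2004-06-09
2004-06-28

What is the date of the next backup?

Gaps between consecutive events: 19, 19, 19, 19, 19 days — a constant 19-day interval.
2004-06-28 + 19 days = 2004-07-17.

2004-07-17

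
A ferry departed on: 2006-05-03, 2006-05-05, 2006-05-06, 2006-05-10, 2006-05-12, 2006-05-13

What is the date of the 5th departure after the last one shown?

2006-05-26

Every event lands on a Wednesday or Friday or Saturday (gaps cycle 2, 1, 4, 2, 1).
So the schedule is: every Wednesday, Friday and Saturday.
Next Wednesday: 2006-05-17.
Next Friday: 2006-05-19.
Next Saturday: 2006-05-20.
Next Wednesday: 2006-05-24.
The following Friday is 2006-05-26.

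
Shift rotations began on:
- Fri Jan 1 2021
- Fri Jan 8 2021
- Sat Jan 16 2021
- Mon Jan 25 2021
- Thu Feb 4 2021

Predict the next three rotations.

Mon Feb 15 2021, Sat Feb 27 2021, Fri Mar 12 2021

Intervals are 7, 8, 9, 10 days — an arithmetic progression with common difference 1.
Next gap: 11 days. Thu Feb 4 2021 + 11 days = Mon Feb 15 2021.
Next gap: 12 days. Mon Feb 15 2021 + 12 days = Sat Feb 27 2021.
Next gap: 13 days. Sat Feb 27 2021 + 13 days = Fri Mar 12 2021.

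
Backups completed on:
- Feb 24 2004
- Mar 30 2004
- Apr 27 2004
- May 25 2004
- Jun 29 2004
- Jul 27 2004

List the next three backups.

Aug 31 2004, Sep 28 2004, Oct 26 2004

All Tuesdays; the gaps (35, 28, 28, 35, 28) vary with month length.
This is the last Tuesday of each month.
August 2004 ends with Tuesday Aug 31 2004.
September 2004 ends with Tuesday Sep 28 2004.
Last Tuesday of October 2004: Oct 26 2004.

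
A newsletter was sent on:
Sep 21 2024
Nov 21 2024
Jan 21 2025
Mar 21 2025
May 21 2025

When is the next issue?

The day-of-month is always 21 (61, 61, 59, 61 days between events).
So this recurs on the 21st of every 2 months.
July 2025: Jul 21 2025.

Jul 21 2025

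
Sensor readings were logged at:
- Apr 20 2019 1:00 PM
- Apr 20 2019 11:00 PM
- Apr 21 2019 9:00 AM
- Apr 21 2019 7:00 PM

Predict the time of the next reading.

The interval is a steady 10 hours (10, 10, 10).
Apr 21 2019 7:00 PM + 10 h = Apr 22 2019 5:00 AM.

Apr 22 2019 5:00 AM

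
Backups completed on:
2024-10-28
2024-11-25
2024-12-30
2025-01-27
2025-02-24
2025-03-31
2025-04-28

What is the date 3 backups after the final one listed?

These are Mondays with 28, 35, 28, 28, 35, 28-day gaps.
Each is the final Monday of its month — 2024-12-30 is past the 28th, so '4th Monday' doesn't fit.
Last Monday of May 2025: 2025-05-26.
June 2025 ends with Monday 2025-06-30.
Last Monday of July 2025: 2025-07-28.

2025-07-28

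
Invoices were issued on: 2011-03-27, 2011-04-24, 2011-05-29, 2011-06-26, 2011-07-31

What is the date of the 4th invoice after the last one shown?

All Sundays; the gaps (28, 35, 28, 35) vary with month length.
This is the last Sunday of each month.
August 2011 ends with Sunday 2011-08-28.
September 2011 ends with Sunday 2011-09-25.
October 2011 ends with Sunday 2011-10-30.
Last Sunday of November 2011: 2011-11-27.

2011-11-27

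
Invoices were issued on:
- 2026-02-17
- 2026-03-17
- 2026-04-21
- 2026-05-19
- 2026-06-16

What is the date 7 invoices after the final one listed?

All dates are Tuesdays, 28, 35, 28, 28 days apart.
Specifically, the 3rd Tuesday of each month.
3rd Tuesday of July 2026: 2026-07-21.
August 2026 — 3rd Tuesday is 2026-08-18.
September 2026 — 3rd Tuesday is 2026-09-15.
October 2026 — 3rd Tuesday is 2026-10-20.
3rd Tuesday of November 2026: 2026-11-17.
3rd Tuesday of December 2026: 2026-12-15.
January 2027 — 3rd Tuesday is 2027-01-19.

2027-01-19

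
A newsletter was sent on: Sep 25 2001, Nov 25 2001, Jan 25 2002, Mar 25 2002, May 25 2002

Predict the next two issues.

Jul 25 2002, Sep 25 2002

Each date is the 25th; the gaps (61, 61, 59, 61) track the month lengths.
The rule is the 25th of every 2 months.
July 2002: Jul 25 2002.
September 2002: Sep 25 2002.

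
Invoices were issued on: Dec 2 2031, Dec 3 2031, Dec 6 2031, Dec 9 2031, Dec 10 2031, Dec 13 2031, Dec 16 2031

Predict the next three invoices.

Every event lands on a Tuesday or Wednesday or Saturday (gaps cycle 1, 3, 3, 1, 3, 3).
So the schedule is: every Tuesday, Wednesday and Saturday.
The following Wednesday is Dec 17 2031.
Next Saturday: Dec 20 2031.
The following Tuesday is Dec 23 2031.

Dec 17 2031, Dec 20 2031, Dec 23 2031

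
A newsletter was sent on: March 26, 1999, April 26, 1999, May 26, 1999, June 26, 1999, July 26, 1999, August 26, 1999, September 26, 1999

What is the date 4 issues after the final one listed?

January 26, 2000

The day-of-month is always 26 (31, 30, 31, 30, 31, 31 days between events).
So this recurs on the 26th of each month.
October 1999: October 26, 1999.
Next: November 1999 → November 26, 1999.
Next: December 1999 → December 26, 1999.
January 2000: January 26, 2000.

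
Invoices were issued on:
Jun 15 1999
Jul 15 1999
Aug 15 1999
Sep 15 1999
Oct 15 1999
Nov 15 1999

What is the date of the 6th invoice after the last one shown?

Each date is the 15th; the gaps (30, 31, 31, 30, 31) track the month lengths.
The rule is the 15th of each month.
Next: December 1999 → Dec 15 1999.
Next: January 2000 → Jan 15 2000.
February 2000: Feb 15 2000.
March 2000: Mar 15 2000.
April 2000: Apr 15 2000.
Next: May 2000 → May 15 2000.

May 15 2000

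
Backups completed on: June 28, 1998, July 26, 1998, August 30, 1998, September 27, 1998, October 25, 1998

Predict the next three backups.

November 29, 1998; December 27, 1998; January 31, 1999

Every date is a Sunday; gaps 28, 35, 28, 28 days.
Each is the last Sunday of its month (at least one falls on the 29th or later, ruling out '4th Sunday').
Last Sunday of November 1998: November 29, 1998.
December 1998 ends with Sunday December 27, 1998.
Last Sunday of January 1999: January 31, 1999.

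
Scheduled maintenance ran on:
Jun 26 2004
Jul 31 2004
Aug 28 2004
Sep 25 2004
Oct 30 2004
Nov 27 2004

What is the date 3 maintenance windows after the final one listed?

These are Saturdays with 35, 28, 28, 35, 28-day gaps.
Each is the final Saturday of its month — Jul 31 2004 is past the 28th, so '4th Saturday' doesn't fit.
Last Saturday of December 2004: Dec 25 2004.
Last Saturday of January 2005: Jan 29 2005.
February 2005 ends with Saturday Feb 26 2005.

Feb 26 2005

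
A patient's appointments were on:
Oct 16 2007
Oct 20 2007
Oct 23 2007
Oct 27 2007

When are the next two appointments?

The gap pattern 4, 3, 4 repeats every 2 events.
These are the Tuesdays and Saturdays of each week.
The following Tuesday is Oct 30 2007.
The following Saturday is Nov 3 2007.

Oct 30 2007, Nov 3 2007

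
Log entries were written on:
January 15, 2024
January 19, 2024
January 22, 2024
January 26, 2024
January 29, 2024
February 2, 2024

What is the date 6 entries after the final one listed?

February 23, 2024

The gap pattern 4, 3, 4, 3, 4 repeats every 2 events.
These are the Mondays and Fridays of each week.
Next Monday: February 5, 2024.
The following Friday is February 9, 2024.
The following Monday is February 12, 2024.
The following Friday is February 16, 2024.
The following Monday is February 19, 2024.
The following Friday is February 23, 2024.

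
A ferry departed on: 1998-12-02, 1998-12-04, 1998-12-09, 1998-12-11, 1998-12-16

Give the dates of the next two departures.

1998-12-18, 1998-12-23

Gaps: 2, 5, 2, 5 days — not constant, but cyclic with period 2.
The events fall on every Wednesday and Friday.
The following Friday is 1998-12-18.
The following Wednesday is 1998-12-23.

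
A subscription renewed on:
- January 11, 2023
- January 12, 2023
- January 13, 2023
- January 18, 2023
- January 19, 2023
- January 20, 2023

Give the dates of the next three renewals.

January 25, 2023; January 26, 2023; January 27, 2023

Every event lands on a Wednesday or Thursday or Friday (gaps cycle 1, 1, 5, 1, 1).
So the schedule is: every Wednesday, Thursday and Friday.
The following Wednesday is January 25, 2023.
Next Thursday: January 26, 2023.
Next Friday: January 27, 2023.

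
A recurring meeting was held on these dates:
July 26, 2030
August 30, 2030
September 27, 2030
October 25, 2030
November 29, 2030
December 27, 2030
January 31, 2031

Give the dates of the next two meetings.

February 28, 2031; March 28, 2031

All Fridays; the gaps (35, 28, 28, 35, 28, 35) vary with month length.
This is the last Friday of each month.
February 2031 ends with Friday February 28, 2031.
Last Friday of March 2031: March 28, 2031.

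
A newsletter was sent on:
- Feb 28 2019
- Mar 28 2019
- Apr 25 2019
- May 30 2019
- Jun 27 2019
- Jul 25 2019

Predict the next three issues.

All Thursdays; the gaps (28, 28, 35, 28, 28) vary with month length.
This is the last Thursday of each month.
August 2019 ends with Thursday Aug 29 2019.
September 2019 ends with Thursday Sep 26 2019.
Last Thursday of October 2019: Oct 31 2019.

Aug 29 2019, Sep 26 2019, Oct 31 2019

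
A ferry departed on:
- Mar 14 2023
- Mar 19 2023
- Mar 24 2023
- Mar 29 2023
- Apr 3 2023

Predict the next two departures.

Apr 8 2023, Apr 13 2023

Gaps between consecutive events: 5, 5, 5, 5 days — a constant 5-day interval.
Apr 3 2023 + 5 days = Apr 8 2023.
Apr 8 2023 + 5 days = Apr 13 2023.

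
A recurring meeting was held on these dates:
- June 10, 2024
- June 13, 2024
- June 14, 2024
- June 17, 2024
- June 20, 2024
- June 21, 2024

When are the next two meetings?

Gaps: 3, 1, 3, 3, 1 days — not constant, but cyclic with period 3.
The events fall on every Monday, Thursday and Friday.
Next Monday: June 24, 2024.
Next Thursday: June 27, 2024.

June 24, 2024; June 27, 2024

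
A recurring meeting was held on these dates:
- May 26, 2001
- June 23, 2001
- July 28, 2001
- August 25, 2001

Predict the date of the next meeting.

September 22, 2001

These are Saturdays at 28- or 35-day spacing (28, 35, 28).
The pattern: 4th Saturday of the month.
4th Saturday of September 2001: September 22, 2001.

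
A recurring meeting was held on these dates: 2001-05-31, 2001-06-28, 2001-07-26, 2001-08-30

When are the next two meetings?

2001-09-27, 2001-10-25

All Thursdays; the gaps (28, 28, 35) vary with month length.
This is the last Thursday of each month.
Last Thursday of September 2001: 2001-09-27.
Last Thursday of October 2001: 2001-10-25.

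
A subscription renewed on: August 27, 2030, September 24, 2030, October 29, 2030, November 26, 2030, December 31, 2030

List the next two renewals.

Every date is a Tuesday; gaps 28, 35, 28, 35 days.
Each is the last Tuesday of its month (at least one falls on the 29th or later, ruling out '4th Tuesday').
January 2031 ends with Tuesday January 28, 2031.
Last Tuesday of February 2031: February 25, 2031.

January 28, 2031; February 25, 2031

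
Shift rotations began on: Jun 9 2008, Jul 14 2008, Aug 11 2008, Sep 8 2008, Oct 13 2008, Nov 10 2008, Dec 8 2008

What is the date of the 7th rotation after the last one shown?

Jul 13 2009

All dates are Mondays, 35, 28, 28, 35, 28, 28 days apart.
Specifically, the 2nd Monday of each month.
January 2009 — 2nd Monday is Jan 12 2009.
2nd Monday of February 2009: Feb 9 2009.
2nd Monday of March 2009: Mar 9 2009.
April 2009 — 2nd Monday is Apr 13 2009.
2nd Monday of May 2009: May 11 2009.
2nd Monday of June 2009: Jun 8 2009.
July 2009 — 2nd Monday is Jul 13 2009.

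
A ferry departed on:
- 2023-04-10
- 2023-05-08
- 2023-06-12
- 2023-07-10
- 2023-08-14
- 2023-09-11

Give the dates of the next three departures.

Gaps: 28, 35, 28, 35, 28 days — a mix of 28 and 35. Every date is a Monday.
Each is the 2nd Monday of its month.
October 2023 — 2nd Monday is 2023-10-09.
November 2023 — 2nd Monday is 2023-11-13.
December 2023 — 2nd Monday is 2023-12-11.

2023-10-09, 2023-11-13, 2023-12-11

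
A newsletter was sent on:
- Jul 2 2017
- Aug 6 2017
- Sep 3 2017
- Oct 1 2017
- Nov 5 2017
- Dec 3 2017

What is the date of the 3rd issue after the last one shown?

These are Sundays at 28- or 35-day spacing (35, 28, 28, 35, 28).
The pattern: 1st Sunday of the month.
1st Sunday of January 2018: Jan 7 2018.
February 2018 — 1st Sunday is Feb 4 2018.
March 2018 — 1st Sunday is Mar 4 2018.

Mar 4 2018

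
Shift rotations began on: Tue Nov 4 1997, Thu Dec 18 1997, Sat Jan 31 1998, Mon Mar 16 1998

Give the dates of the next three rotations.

Every event comes 44 days after the last (44, 44, 44).
Mon Mar 16 1998 + 44 days = Wed Apr 29 1998.
Wed Apr 29 1998 + 44 days = Fri Jun 12 1998.
Fri Jun 12 1998 + 44 days = Sun Jul 26 1998.

Wed Apr 29 1998, Fri Jun 12 1998, Sun Jul 26 1998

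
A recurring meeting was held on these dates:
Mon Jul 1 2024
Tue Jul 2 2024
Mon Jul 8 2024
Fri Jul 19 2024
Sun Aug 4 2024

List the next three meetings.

Gaps: 1, 6, 11, 16 days — each gap is 5 larger than the previous one.
Next gap: 21 days. Sun Aug 4 2024 + 21 days = Sun Aug 25 2024.
Next gap: 26 days. Sun Aug 25 2024 + 26 days = Fri Sep 20 2024.
Next gap: 31 days. Fri Sep 20 2024 + 31 days = Mon Oct 21 2024.

Sun Aug 25 2024, Fri Sep 20 2024, Mon Oct 21 2024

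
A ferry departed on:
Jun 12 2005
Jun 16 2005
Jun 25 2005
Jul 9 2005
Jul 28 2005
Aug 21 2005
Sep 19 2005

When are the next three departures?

Oct 23 2005, Dec 1 2005, Jan 14 2006

The spacing grows by 5 each time: 4, 9, 14, 19, 24, 29 days.
Next gap: 34 days. Sep 19 2005 + 34 days = Oct 23 2005.
Next gap: 39 days. Oct 23 2005 + 39 days = Dec 1 2005.
Next gap: 44 days. Dec 1 2005 + 44 days = Jan 14 2006.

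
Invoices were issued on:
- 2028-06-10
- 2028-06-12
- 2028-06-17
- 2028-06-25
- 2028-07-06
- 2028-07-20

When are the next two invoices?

Gaps: 2, 5, 8, 11, 14 days — each gap is 3 larger than the previous one.
Next gap: 17 days. 2028-07-20 + 17 days = 2028-08-06.
Next gap: 20 days. 2028-08-06 + 20 days = 2028-08-26.

2028-08-06, 2028-08-26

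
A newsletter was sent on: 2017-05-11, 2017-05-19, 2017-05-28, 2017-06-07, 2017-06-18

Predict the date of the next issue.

Intervals are 8, 9, 10, 11 days — an arithmetic progression with common difference 1.
Next gap: 12 days. 2017-06-18 + 12 days = 2017-06-30.

2017-06-30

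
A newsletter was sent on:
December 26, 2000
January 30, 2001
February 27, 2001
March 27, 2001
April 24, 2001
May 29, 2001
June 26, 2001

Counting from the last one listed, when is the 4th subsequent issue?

October 30, 2001

Every date is a Tuesday; gaps 35, 28, 28, 28, 35, 28 days.
Each is the last Tuesday of its month (at least one falls on the 29th or later, ruling out '4th Tuesday').
July 2001 ends with Tuesday July 31, 2001.
August 2001 ends with Tuesday August 28, 2001.
Last Tuesday of September 2001: September 25, 2001.
October 2001 ends with Tuesday October 30, 2001.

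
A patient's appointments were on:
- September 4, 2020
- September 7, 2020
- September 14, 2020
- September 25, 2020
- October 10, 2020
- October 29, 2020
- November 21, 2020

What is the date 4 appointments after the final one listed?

April 2, 2021

Intervals are 3, 7, 11, 15, 19, 23 days — an arithmetic progression with common difference 4.
Next gap: 27 days. November 21, 2020 + 27 days = December 18, 2020.
Next gap: 31 days. December 18, 2020 + 31 days = January 18, 2021.
Next gap: 35 days. January 18, 2021 + 35 days = February 22, 2021.
Next gap: 39 days. February 22, 2021 + 39 days = April 2, 2021.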